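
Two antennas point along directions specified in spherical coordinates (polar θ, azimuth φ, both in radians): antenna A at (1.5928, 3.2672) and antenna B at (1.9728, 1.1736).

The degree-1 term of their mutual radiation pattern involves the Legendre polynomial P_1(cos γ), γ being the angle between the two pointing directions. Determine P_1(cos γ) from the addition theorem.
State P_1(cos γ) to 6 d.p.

-0.450786

Addition theorem: P_1(cos γ) = (4π/3) Σ_m Y*_{lm}(Ω₁) Y_{lm}(Ω₂), m = −1…1:
  m=-1: -0.342689-0.043272i × +0.122994-0.293198i = -0.054836+0.095154i  (running Σ = -0.054836+0.095154i)
  m=0: -0.010750-0.000000i × -0.191172+0.000000i = +0.002055+0.000000i  (running Σ = -0.052781+0.095154i)
  m=1: +0.342689-0.043272i × -0.122994-0.293198i = -0.054836-0.095154i  (running Σ = -0.107617+0.000000i)
Total Σ_m = -0.107617+0.000000i. Multiply by 4.188790: -0.450786+0.000000i. P_1(cos γ) = -0.450786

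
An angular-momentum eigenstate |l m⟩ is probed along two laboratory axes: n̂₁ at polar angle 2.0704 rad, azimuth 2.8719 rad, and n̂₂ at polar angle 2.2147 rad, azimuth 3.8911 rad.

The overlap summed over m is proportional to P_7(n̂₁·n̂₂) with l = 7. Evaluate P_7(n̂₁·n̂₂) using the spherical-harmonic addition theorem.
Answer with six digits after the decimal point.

Addition theorem: P_7(cos γ) = (4π/15) Σ_m Y*_{lm}(Ω₁) Y_{lm}(Ω₂), m = −7…7:
  m=-7: 0.06259 + 0.19075j × -0.05328 - 0.09007j = 0.01385 - 0.01580j  (running Σ = 0.01385 - 0.01580j)
  m=-6: 0.01941 + 0.40952j × 0.06280 - 0.28712j = 0.11880 + 0.02015j  (running Σ = 0.13265 + 0.00435j)
  m=-5: -0.08363 + 0.36995j × 0.36364 - 0.25196j = 0.06280 + 0.15560j  (running Σ = 0.19545 + 0.15995j)
  m=-4: 0.00161 - 0.00300j × 0.30057 + 0.04345j = 0.00061 - 0.00083j  (running Σ = 0.19606 + 0.15912j)
  m=-3: 0.23833 - 0.24989j × -0.07852 - 0.09756j = -0.04309 - 0.00363j  (running Σ = 0.15297 + 0.15549j)
  m=-2: 0.13448 - 0.08050j × 0.02615 - 0.36372j = -0.02576 - 0.05102j  (running Σ = 0.12721 + 0.10447j)
  m=-1: -0.27539 + 0.07613j × 0.02085 - 0.01941j = -0.00427 + 0.00693j  (running Σ = 0.12294 + 0.11140j)
  m=0: -0.19558 + 0.00000j × -0.35237 + 0.00000j = 0.06892 + 0.00000j  (running Σ = 0.19186 + 0.11140j)
  m=1: 0.27539 + 0.07613j × -0.02085 - 0.01941j = -0.00427 - 0.00693j  (running Σ = 0.18759 + 0.10447j)
  m=2: 0.13448 + 0.08050j × 0.02615 + 0.36372j = -0.02576 + 0.05102j  (running Σ = 0.16183 + 0.15549j)
  m=3: -0.23833 - 0.24989j × 0.07852 - 0.09756j = -0.04309 + 0.00363j  (running Σ = 0.11874 + 0.15912j)
  m=4: 0.00161 + 0.00300j × 0.30057 - 0.04345j = 0.00061 + 0.00083j  (running Σ = 0.11935 + 0.15995j)
  m=5: 0.08363 + 0.36995j × -0.36364 - 0.25196j = 0.06280 - 0.15560j  (running Σ = 0.18215 + 0.00435j)
  m=6: 0.01941 - 0.40952j × 0.06280 + 0.28712j = 0.11880 - 0.02015j  (running Σ = 0.30095 - 0.01580j)
  m=7: -0.06259 + 0.19075j × 0.05328 - 0.09007j = 0.01385 + 0.01580j  (running Σ = 0.31480 + 0.00000j)
Σ over m = 0.31480 + 0.00000j; ×(4π/15) → 0.26373 + 0.00000j. Real part: 0.263725

0.263725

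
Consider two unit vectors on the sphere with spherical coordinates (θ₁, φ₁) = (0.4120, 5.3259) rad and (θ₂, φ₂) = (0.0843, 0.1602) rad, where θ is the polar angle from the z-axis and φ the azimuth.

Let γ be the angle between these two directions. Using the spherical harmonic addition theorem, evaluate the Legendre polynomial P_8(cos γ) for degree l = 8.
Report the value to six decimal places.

Expand P_8 via completeness: Σ_{m} conj(Y_{8,m}) at Ω₁ times Y_{8,m} at Ω₂ —
  term(m=-8) = -0.00000 - 0.00000j   from Y*(Ω₁)=0.00007 - 0.00033j, Y(Ω₂)=0.00000 - 0.00000j
  term(m=-7) = 0.00000 - 0.00000j   from Y*(Ω₁)=0.00285 - 0.00127j, Y(Ω₂)=0.00000 - 0.00000j
  term(m=-6) = 0.00000 - 0.00000j   from Y*(Ω₁)=0.01544 + 0.00924j, Y(Ω₂)=0.00000 - 0.00000j
  term(m=-5) = 0.00000 + 0.00000j   from Y*(Ω₁)=0.00545 + 0.07341j, Y(Ω₂)=0.00003 - 0.00003j
  term(m=-4) = -0.00003 + 0.00014j   from Y*(Ω₁)=-0.16802 + 0.13798j, Y(Ω₂)=0.00054 - 0.00040j
  term(m=-3) = -0.00354 + 0.00076j   from Y*(Ω₁)=-0.42920 - 0.11866j, Y(Ω₂)=0.00720 - 0.00376j
  term(m=-2) = -0.02365 - 0.03021j   from Y*(Ω₁)=-0.18378 - 0.51335j, Y(Ω₂)=0.06678 - 0.02216j
  term(m=-1) = 0.02804 - 0.05757j   from Y*(Ω₁)=0.09449 - 0.13419j, Y(Ω₂)=0.38518 - 0.06224j
  term(m=+0) = -0.45763 + 0.00000j   from Y*(Ω₁)=-0.44911 + 0.00000j, Y(Ω₂)=1.01897 + 0.00000j
  term(m=+1) = 0.02804 + 0.05757j   from Y*(Ω₁)=-0.09449 - 0.13419j, Y(Ω₂)=-0.38518 - 0.06224j
  term(m=+2) = -0.02365 + 0.03021j   from Y*(Ω₁)=-0.18378 + 0.51335j, Y(Ω₂)=0.06678 + 0.02216j
  term(m=+3) = -0.00354 - 0.00076j   from Y*(Ω₁)=0.42920 - 0.11866j, Y(Ω₂)=-0.00720 - 0.00376j
  term(m=+4) = -0.00003 - 0.00014j   from Y*(Ω₁)=-0.16802 - 0.13798j, Y(Ω₂)=0.00054 + 0.00040j
  term(m=+5) = 0.00000 - 0.00000j   from Y*(Ω₁)=-0.00545 + 0.07341j, Y(Ω₂)=-0.00003 - 0.00003j
  term(m=+6) = 0.00000 + 0.00000j   from Y*(Ω₁)=0.01544 - 0.00924j, Y(Ω₂)=0.00000 + 0.00000j
  term(m=+7) = 0.00000 + 0.00000j   from Y*(Ω₁)=-0.00285 - 0.00127j, Y(Ω₂)=-0.00000 - 0.00000j
  term(m=+8) = -0.00000 + 0.00000j   from Y*(Ω₁)=0.00007 + 0.00033j, Y(Ω₂)=0.00000 + 0.00000j
Accumulated sum -0.45598 - 0.00000j; after 4π/(2l+1) scaling, -0.33706 - 0.00000j ⇒ P_8 = -0.337057

-0.337057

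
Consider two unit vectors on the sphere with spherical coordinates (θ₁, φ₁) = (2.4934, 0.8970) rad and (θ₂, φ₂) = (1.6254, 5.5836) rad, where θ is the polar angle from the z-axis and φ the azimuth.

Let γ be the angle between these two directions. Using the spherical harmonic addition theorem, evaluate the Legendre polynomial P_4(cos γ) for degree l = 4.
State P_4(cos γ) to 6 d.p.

0.372071

Summing Y*_{l m}(θ₁,φ₁)·Y_{l m}(θ₂,φ₂) over m ∈ [−4, 4]; prefactor 4π/(2·4+1) = 1.396263:
  m=-4: -0.05304 - 0.02538j × -0.41424 + 0.14805j = 0.02573 + 0.00266j  (running Σ = 0.02573 + 0.00266j)
  m=-3: 0.19767 - 0.09563j × 0.03426 - 0.05875j = 0.00115 - 0.01489j  (running Σ = 0.02688 - 0.01223j)
  m=-2: -0.09308 + 0.41006j × -0.05577 - 0.32177j = 0.13714 + 0.00708j  (running Σ = 0.16402 - 0.00515j)
  m=-1: -0.20578 - 0.25772j × 0.05876 + 0.04946j = 0.00065 - 0.02532j  (running Σ = 0.16467 - 0.03047j)
  m=0: -0.20417 + 0.00000j × 0.30794 + 0.00000j = -0.06287 + 0.00000j  (running Σ = 0.10180 - 0.03047j)
  m=1: 0.20578 - 0.25772j × -0.05876 + 0.04946j = 0.00065 + 0.02532j  (running Σ = 0.10246 - 0.00515j)
  m=2: -0.09308 - 0.41006j × -0.05577 + 0.32177j = 0.13714 - 0.00708j  (running Σ = 0.23959 - 0.01223j)
  m=3: -0.19767 - 0.09563j × -0.03426 - 0.05875j = 0.00115 + 0.01489j  (running Σ = 0.24075 + 0.00266j)
  m=4: -0.05304 + 0.02538j × -0.41424 - 0.14805j = 0.02573 - 0.00266j  (running Σ = 0.26648 - 0.00000j)
Accumulated sum 0.26648 - 0.00000j; after 4π/(2l+1) scaling, 0.37207 - 0.00000j ⇒ P_4 = 0.372071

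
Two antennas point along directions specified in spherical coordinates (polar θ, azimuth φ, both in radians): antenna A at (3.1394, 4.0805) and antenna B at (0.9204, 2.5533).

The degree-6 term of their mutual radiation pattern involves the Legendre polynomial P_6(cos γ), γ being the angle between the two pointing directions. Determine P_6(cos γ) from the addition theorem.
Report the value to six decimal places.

Term-by-term m-sum for l=6 (normalisation 4π/13 = 0.966644):
  [-6]  conj(Y_{6,-6})(Ω₁) = (0.000000, -0.000000) ; Y_{6,-6}(Ω₂) = (-0.113610, -0.046456) ; Δ = (-0.000000, 0.000000)
  [-5]  conj(Y_{6,-5})(Ω₁) = (-0.000000, -0.000000) ; Y_{6,-5}(Ω₂) = (0.317039, -0.064310) ; Δ = (-0.000000, -0.000000)
  [-4]  conj(Y_{6,-4})(Ω₁) = (-0.000000, -0.000000) ; Y_{6,-4}(Ω₂) = (-0.306019, 0.307875) ; Δ = (0.000000, -0.000000)
  [-3]  conj(Y_{6,-3})(Ω₁) = (-0.000000, 0.000000) ; Y_{6,-3}(Ω₂) = (0.039608, -0.201508) ; Δ = (0.000000, 0.000000)
  [-2]  conj(Y_{6,-2})(Ω₁) = (-0.000008, 0.000024) ; Y_{6,-2}(Ω₂) = (-0.092187, -0.221612) ; Δ = (0.000006, -0.000001)
  [-1]  conj(Y_{6,-1})(Ω₁) = (0.004268, 0.005831) ; Y_{6,-1}(Ω₂) = (0.258153, 0.172210) ; Δ = (0.000098, 0.002240)
  [+0]  conj(Y_{6,0})(Ω₁) = (1.017056, -0.000000) ; Y_{6,0}(Ω₂) = (0.161375, 0.000000) ; Δ = (0.164127, 0.000000)
  [+1]  conj(Y_{6,1})(Ω₁) = (-0.004268, 0.005831) ; Y_{6,1}(Ω₂) = (-0.258153, 0.172210) ; Δ = (0.000098, -0.002240)
  [+2]  conj(Y_{6,2})(Ω₁) = (-0.000008, -0.000024) ; Y_{6,2}(Ω₂) = (-0.092187, 0.221612) ; Δ = (0.000006, 0.000001)
  [+3]  conj(Y_{6,3})(Ω₁) = (0.000000, 0.000000) ; Y_{6,3}(Ω₂) = (-0.039608, -0.201508) ; Δ = (0.000000, -0.000000)
  [+4]  conj(Y_{6,4})(Ω₁) = (-0.000000, 0.000000) ; Y_{6,4}(Ω₂) = (-0.306019, -0.307875) ; Δ = (0.000000, 0.000000)
  [+5]  conj(Y_{6,5})(Ω₁) = (0.000000, -0.000000) ; Y_{6,5}(Ω₂) = (-0.317039, -0.064310) ; Δ = (-0.000000, 0.000000)
  [+6]  conj(Y_{6,6})(Ω₁) = (0.000000, 0.000000) ; Y_{6,6}(Ω₂) = (-0.113610, 0.046456) ; Δ = (-0.000000, -0.000000)
Total Σ_m = (0.164334, 0.000000). Multiply by 0.966644: (0.158853, 0.000000). P_6(cos γ) = 0.158853

0.158853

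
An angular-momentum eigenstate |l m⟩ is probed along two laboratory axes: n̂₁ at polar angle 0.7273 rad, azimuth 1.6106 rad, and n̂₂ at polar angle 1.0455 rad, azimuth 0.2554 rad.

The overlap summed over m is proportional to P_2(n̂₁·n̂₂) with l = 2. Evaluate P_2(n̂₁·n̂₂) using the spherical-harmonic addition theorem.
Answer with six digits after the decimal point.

Expand P_2 via completeness: Σ_{m} conj(Y_{2,m}) at Ω₁ times Y_{2,m} at Ω₂ —
  m=-2: -0.17020 - 0.01358j × 0.25223 - 0.14135j = -0.04485 + 0.02063j  (running Σ = -0.04485 + 0.02063j)
  m=-1: -0.01527 + 0.38337j × 0.32430 - 0.08468j = 0.02751 + 0.12562j  (running Σ = -0.01734 + 0.14625j)
  m=0: 0.21254 + 0.00000j × -0.07746 + 0.00000j = -0.01646 + 0.00000j  (running Σ = -0.03380 + 0.14625j)
  m=1: 0.01527 + 0.38337j × -0.32430 - 0.08468j = 0.02751 - 0.12562j  (running Σ = -0.00629 + 0.02063j)
  m=2: -0.17020 + 0.01358j × 0.25223 + 0.14135j = -0.04485 - 0.02063j  (running Σ = -0.05114 + 0.00000j)
Accumulated sum -0.05114 + 0.00000j; after 4π/(2l+1) scaling, -0.12853 + 0.00000j ⇒ P_2 = -0.128532

-0.128532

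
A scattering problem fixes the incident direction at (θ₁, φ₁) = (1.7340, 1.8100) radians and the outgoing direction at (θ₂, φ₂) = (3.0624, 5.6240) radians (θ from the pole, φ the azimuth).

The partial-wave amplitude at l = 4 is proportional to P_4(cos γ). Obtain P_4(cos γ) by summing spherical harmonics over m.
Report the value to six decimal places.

0.337273

Summing Y*_{l m}(θ₁,φ₁)·Y_{l m}(θ₂,φ₂) over m ∈ [−4, 4]; prefactor 4π/(2·4+1) = 1.396263:
  m=-4: Y*=(0.241671, 0.342863)  Y=(-0.000015, 0.000008)  product (-0.000007, -0.000003)
  m=-3: Y*=(-0.128474, 0.147189)  Y=(0.000244, -0.000567)  product (0.000052, 0.000109)
  m=-2: Y*=(0.235696, 0.122229)  Y=(0.003114, 0.012075)  product (-0.000742, 0.003227)
  m=-1: Y*=(-0.050589, 0.207442)  Y=(-0.116677, -0.090401)  product (0.024656, -0.019630)
  m=+0: Y*=(0.236156, -0.000000)  Y=(0.819948, 0.000000)  product (0.193635, 0.000000)
  m=+1: Y*=(0.050589, 0.207442)  Y=(0.116677, -0.090401)  product (0.024656, 0.019630)
  m=+2: Y*=(0.235696, -0.122229)  Y=(0.003114, -0.012075)  product (-0.000742, -0.003227)
  m=+3: Y*=(0.128474, 0.147189)  Y=(-0.000244, -0.000567)  product (0.000052, -0.000109)
  m=+4: Y*=(0.241671, -0.342863)  Y=(-0.000015, -0.000008)  product (-0.000007, 0.000003)
Accumulated sum (0.241554, -0.000000); after 4π/(2l+1) scaling, (0.337273, -0.000000) ⇒ P_4 = 0.337273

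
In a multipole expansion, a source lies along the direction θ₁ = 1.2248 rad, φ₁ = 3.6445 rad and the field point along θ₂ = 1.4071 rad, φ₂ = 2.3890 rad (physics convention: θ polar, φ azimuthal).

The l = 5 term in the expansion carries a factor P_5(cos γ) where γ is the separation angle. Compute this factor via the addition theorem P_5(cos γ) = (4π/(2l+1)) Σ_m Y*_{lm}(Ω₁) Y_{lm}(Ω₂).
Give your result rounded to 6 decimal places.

0.327359

Summing Y*_{l m}(θ₁,φ₁)·Y_{l m}(θ₂,φ₂) over m ∈ [−5, 5]; prefactor 4π/(2·5+1) = 1.142397:
  m=-5: (0.276911, -0.200654) × (0.352818, 0.252611) = (0.148387, -0.000844)  (running Σ = (0.148387, -0.000844))
  m=-4: (-0.166343, 0.352571) × (-0.224703, 0.029656) = (0.026922, -0.084157)  (running Σ = (0.175308, -0.085001))
  m=-3: (-0.000627, -0.010092) × (-0.160352, 0.195485) = (0.002073, 0.001496)  (running Σ = (0.177382, -0.083505))
  m=-2: (-0.178368, -0.281376) × (-0.016223, -0.246902) = (-0.066579, 0.048604)  (running Σ = (0.110803, -0.034901))
  m=-1: (0.087748, 0.048269) × (-0.148311, -0.138886) = (-0.006310, -0.019346)  (running Σ = (0.104493, -0.054247))
  m=0: (0.308669, -0.000000) × (0.251299, 0.000000) = (0.077568, 0.000000)  (running Σ = (0.182061, -0.054247))
  m=1: (-0.087748, 0.048269) × (0.148311, -0.138886) = (-0.006310, 0.019346)  (running Σ = (0.175751, -0.034901))
  m=2: (-0.178368, 0.281376) × (-0.016223, 0.246902) = (-0.066579, -0.048604)  (running Σ = (0.109172, -0.083505))
  m=3: (0.000627, -0.010092) × (0.160352, 0.195485) = (0.002073, -0.001496)  (running Σ = (0.111246, -0.085001))
  m=4: (-0.166343, -0.352571) × (-0.224703, -0.029656) = (0.026922, 0.084157)  (running Σ = (0.138167, -0.000844))
  m=5: (-0.276911, -0.200654) × (-0.352818, 0.252611) = (0.148387, 0.000844)  (running Σ = (0.286554, 0.000000))
Total Σ_m = (0.286554, 0.000000). Multiply by 1.142397: (0.327359, 0.000000). P_5(cos γ) = 0.327359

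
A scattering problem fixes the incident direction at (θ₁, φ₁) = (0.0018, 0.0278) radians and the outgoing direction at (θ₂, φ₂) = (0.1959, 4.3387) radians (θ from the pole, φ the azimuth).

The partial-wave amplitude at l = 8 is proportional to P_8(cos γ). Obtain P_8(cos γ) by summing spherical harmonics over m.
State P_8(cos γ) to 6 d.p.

0.415388

Term-by-term m-sum for l=8 (normalisation 4π/17 = 0.739198):
  term(m=-8) = -0.000000-0.000000i   from Y*(Ω₁)=+0.000000+0.000000i, Y(Ω₂)=-0.000001+0.000000i
  term(m=-7) = +0.000000+0.000000i   from Y*(Ω₁)=+0.000000+0.000000i, Y(Ω₂)=+0.000011+0.000019i
  term(m=-6) = +0.000000-0.000000i   from Y*(Ω₁)=+0.000000+0.000000i, Y(Ω₂)=+0.000171-0.000215i
  term(m=-5) = -0.000000-0.000000i   from Y*(Ω₁)=+0.000000+0.000000i, Y(Ω₂)=-0.002436-0.000747i
  term(m=-4) = -0.000000+0.000000i   from Y*(Ω₁)=+0.000000+0.000000i, Y(Ω₂)=+0.001334+0.017506i
  term(m=-3) = +0.000000-0.000000i   from Y*(Ω₁)=+0.000000+0.000000i, Y(Ω₂)=+0.080152-0.038691i
  term(m=-2) = -0.000007-0.000008i   from Y*(Ω₁)=+0.000033+0.000002i, Y(Ω₂)=-0.230675-0.213769i
  term(m=-1) = -0.002330+0.005488i   from Y*(Ω₁)=+0.008879+0.000247i, Y(Ω₂)=-0.245045+0.624933i
  term(m=+0) = +0.566618+0.000000i   from Y*(Ω₁)=+1.163039-0.000000i, Y(Ω₂)=+0.487187+0.000000i
  term(m=+1) = -0.002330-0.005488i   from Y*(Ω₁)=-0.008879+0.000247i, Y(Ω₂)=+0.245045+0.624933i
  term(m=+2) = -0.000007+0.000008i   from Y*(Ω₁)=+0.000033-0.000002i, Y(Ω₂)=-0.230675+0.213769i
  term(m=+3) = +0.000000+0.000000i   from Y*(Ω₁)=-0.000000+0.000000i, Y(Ω₂)=-0.080152-0.038691i
  term(m=+4) = -0.000000-0.000000i   from Y*(Ω₁)=+0.000000-0.000000i, Y(Ω₂)=+0.001334-0.017506i
  term(m=+5) = -0.000000+0.000000i   from Y*(Ω₁)=-0.000000+0.000000i, Y(Ω₂)=+0.002436-0.000747i
  term(m=+6) = +0.000000+0.000000i   from Y*(Ω₁)=+0.000000-0.000000i, Y(Ω₂)=+0.000171+0.000215i
  term(m=+7) = +0.000000-0.000000i   from Y*(Ω₁)=-0.000000+0.000000i, Y(Ω₂)=-0.000011+0.000019i
  term(m=+8) = -0.000000+0.000000i   from Y*(Ω₁)=+0.000000-0.000000i, Y(Ω₂)=-0.000001-0.000000i
Σ over m = +0.561943+0.000000i; ×(4π/17) → +0.415388+0.000000i. Real part: 0.415388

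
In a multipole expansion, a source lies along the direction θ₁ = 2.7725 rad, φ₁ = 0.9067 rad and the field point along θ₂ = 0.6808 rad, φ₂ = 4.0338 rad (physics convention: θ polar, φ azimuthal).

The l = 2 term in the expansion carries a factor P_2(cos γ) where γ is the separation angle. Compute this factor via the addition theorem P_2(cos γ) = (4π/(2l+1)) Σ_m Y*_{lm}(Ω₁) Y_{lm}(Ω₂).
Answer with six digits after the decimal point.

0.858849

Term-by-term m-sum for l=2 (normalisation 4π/5 = 2.513274):
  m=-2: -0.01208 + 0.04880j × -0.03244 - 0.14955j = 0.00769 + 0.00022j  (running Σ = 0.00769 + 0.00022j)
  m=-1: -0.16021 - 0.20470j × -0.23718 + 0.29414j = 0.09821 + 0.00142j  (running Σ = 0.10590 + 0.00165j)
  m=0: 0.50763 + 0.00000j × 0.25594 + 0.00000j = 0.12993 + 0.00000j  (running Σ = 0.23583 + 0.00165j)
  m=1: 0.16021 - 0.20470j × 0.23718 + 0.29414j = 0.09821 - 0.00142j  (running Σ = 0.33403 + 0.00022j)
  m=2: -0.01208 - 0.04880j × -0.03244 + 0.14955j = 0.00769 - 0.00022j  (running Σ = 0.34173 + 0.00000j)
Total Σ_m = 0.34173 + 0.00000j. Multiply by 2.513274: 0.85885 + 0.00000j. P_2(cos γ) = 0.858849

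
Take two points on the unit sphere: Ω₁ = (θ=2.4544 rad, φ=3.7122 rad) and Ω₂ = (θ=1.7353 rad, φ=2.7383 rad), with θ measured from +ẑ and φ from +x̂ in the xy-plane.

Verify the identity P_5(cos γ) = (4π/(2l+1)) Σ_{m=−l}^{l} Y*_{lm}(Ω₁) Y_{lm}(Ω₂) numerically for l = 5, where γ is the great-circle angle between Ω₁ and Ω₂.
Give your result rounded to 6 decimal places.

Summing Y*_{l m}(θ₁,φ₁)·Y_{l m}(θ₂,φ₂) over m ∈ [−5, 5]; prefactor 4π/(2·5+1) = 1.142397:
  m=-5: 0.04571 - 0.01357j × 0.18692 - 0.39128j = 0.00324 - 0.02042j  (running Σ = 0.00324 - 0.02042j)
  m=-4: 0.12000 - 0.13915j × 0.00964 - 0.22743j = -0.03049 - 0.02863j  (running Σ = -0.02725 - 0.04905j)
  m=-3: 0.05435 - 0.38282j × 0.08898 + 0.23573j = 0.09508 - 0.02125j  (running Σ = 0.06782 - 0.07031j)
  m=-2: -0.17407 - 0.37997j × 0.17186 + 0.17930j = 0.03821 - 0.09651j  (running Σ = 0.10604 - 0.16682j)
  m=-1: -0.02274 - 0.01459j × -0.18589 - 0.07931j = 0.00307 + 0.00452j  (running Σ = 0.10910 - 0.16230j)
  m=0: 0.39175 + 0.00000j × -0.25220 + 0.00000j = -0.09880 + 0.00000j  (running Σ = 0.01031 - 0.16230j)
  m=1: 0.02274 - 0.01459j × 0.18589 - 0.07931j = 0.00307 - 0.00452j  (running Σ = 0.01338 - 0.16682j)
  m=2: -0.17407 + 0.37997j × 0.17186 - 0.17930j = 0.03821 + 0.09651j  (running Σ = 0.05159 - 0.07031j)
  m=3: -0.05435 - 0.38282j × -0.08898 + 0.23573j = 0.09508 + 0.02125j  (running Σ = 0.14666 - 0.04905j)
  m=4: 0.12000 + 0.13915j × 0.00964 + 0.22743j = -0.03049 + 0.02863j  (running Σ = 0.11618 - 0.02042j)
  m=5: -0.04571 - 0.01357j × -0.18692 - 0.39128j = 0.00324 + 0.02042j  (running Σ = 0.11941 - 0.00000j)
Σ over m = 0.11941 - 0.00000j; ×(4π/11) → 0.13641 - 0.00000j. Real part: 0.136414

0.136414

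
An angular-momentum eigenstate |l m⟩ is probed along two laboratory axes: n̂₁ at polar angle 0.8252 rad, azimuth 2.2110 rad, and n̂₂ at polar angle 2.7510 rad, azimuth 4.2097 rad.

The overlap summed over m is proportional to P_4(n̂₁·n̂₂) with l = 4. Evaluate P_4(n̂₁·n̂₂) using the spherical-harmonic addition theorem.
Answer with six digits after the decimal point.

-0.361241

Term-by-term m-sum for l=4 (normalisation 4π/9 = 1.396263):
  term(m=-4) = -0.00017 - 0.00119j   from Y*(Ω₁)=-0.10779 + 0.07074j, Y(Ω₂)=-0.00396 + 0.00841j
  term(m=-3) = -0.02063 - 0.00609j   from Y*(Ω₁)=0.31634 + 0.11541j, Y(Ω₂)=-0.06375 + 0.00400j
  term(m=-2) = -0.06358 + 0.07323j   from Y*(Ω₁)=-0.11486 - 0.38436j, Y(Ω₂)=-0.12952 - 0.20412j
  term(m=-1) = 0.01078 + 0.02365j   from Y*(Ω₁)=-0.03122 + 0.04192j, Y(Ω₂)=0.23955 - 0.43570j
  term(m=+0) = -0.11153 + 0.00000j   from Y*(Ω₁)=-0.35898 + 0.00000j, Y(Ω₂)=0.31070 + 0.00000j
  term(m=+1) = 0.01078 - 0.02365j   from Y*(Ω₁)=0.03122 + 0.04192j, Y(Ω₂)=-0.23955 - 0.43570j
  term(m=+2) = -0.06358 - 0.07323j   from Y*(Ω₁)=-0.11486 + 0.38436j, Y(Ω₂)=-0.12952 + 0.20412j
  term(m=+3) = -0.02063 + 0.00609j   from Y*(Ω₁)=-0.31634 + 0.11541j, Y(Ω₂)=0.06375 + 0.00400j
  term(m=+4) = -0.00017 + 0.00119j   from Y*(Ω₁)=-0.10779 - 0.07074j, Y(Ω₂)=-0.00396 - 0.00841j
Σ over m = -0.25872 + 0.00000j; ×(4π/9) → -0.36124 + 0.00000j. Real part: -0.361241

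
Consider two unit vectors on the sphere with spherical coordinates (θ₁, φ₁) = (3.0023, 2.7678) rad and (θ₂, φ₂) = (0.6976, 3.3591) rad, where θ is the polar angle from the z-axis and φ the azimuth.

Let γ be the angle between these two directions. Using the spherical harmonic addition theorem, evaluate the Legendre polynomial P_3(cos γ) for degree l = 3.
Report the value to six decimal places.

0.224121

Term-by-term m-sum for l=3 (normalisation 4π/7 = 1.795196):
  [-3]  conj(Y_{3,-3})(Ω₁) = -0.000485+0.001006i ; Y_{3,-3}(Ω₂) = -0.087876+0.067154i ; Δ = -0.000025-0.000121i
  [-2]  conj(Y_{3,-2})(Ω₁) = -0.014308+0.013264i ; Y_{3,-2}(Ω₂) = +0.293102-0.136206i ; Δ = -0.002387+0.005837i
  [-1]  conj(Y_{3,-1})(Ω₁) = -0.163065+0.063959i ; Y_{3,-1}(Ω₂) = -0.392602+0.086766i ; Δ = +0.058470-0.039259i
  [+0]  conj(Y_{3,0})(Ω₁) = -0.703503-0.000000i ; Y_{3,0}(Ω₂) = -0.018093+0.000000i ; Δ = +0.012728+0.000000i
  [+1]  conj(Y_{3,1})(Ω₁) = +0.163065+0.063959i ; Y_{3,1}(Ω₂) = +0.392602+0.086766i ; Δ = +0.058470+0.039259i
  [+2]  conj(Y_{3,2})(Ω₁) = -0.014308-0.013264i ; Y_{3,2}(Ω₂) = +0.293102+0.136206i ; Δ = -0.002387-0.005837i
  [+3]  conj(Y_{3,3})(Ω₁) = +0.000485+0.001006i ; Y_{3,3}(Ω₂) = +0.087876+0.067154i ; Δ = -0.000025+0.000121i
Σ over m = +0.124845+0.000000i; ×(4π/7) → +0.224121+0.000000i. Real part: 0.224121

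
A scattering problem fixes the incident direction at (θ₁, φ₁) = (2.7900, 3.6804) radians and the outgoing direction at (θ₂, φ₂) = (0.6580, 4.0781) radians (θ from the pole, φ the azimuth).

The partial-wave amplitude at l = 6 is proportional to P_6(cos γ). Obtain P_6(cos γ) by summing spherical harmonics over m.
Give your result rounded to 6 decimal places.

0.272817

Summing Y*_{l m}(θ₁,φ₁)·Y_{l m}(θ₂,φ₂) over m ∈ [−6, 6]; prefactor 4π/(2·6+1) = 0.966644:
  term(m=-6) = (-0.000015, -0.000014)   from Y*(Ω₁)=(-0.000803, -0.000073), Y(Ω₂)=(0.019896, 0.015574)
  term(m=-5) = (0.000350, 0.000788)   from Y*(Ω₁)=(-0.006862, 0.003294), Y(Ω₂)=(0.003380, -0.113194)
  term(m=-4) = (-0.000256, -0.012816)   from Y*(Ω₁)=(-0.024079, 0.036399), Y(Ω₂)=(-0.241677, 0.166919)
  term(m=-3) = (-0.028253, 0.071212)   from Y*(Ω₁)=(-0.007628, 0.167075), Y(Ω₂)=(0.433048, 0.149332)
  term(m=-2) = (0.094525, -0.096435)   from Y*(Ω₁)=(0.196987, 0.366500), Y(Ω₂)=(-0.096595, -0.309830)
  term(m=-1) = (0.087052, -0.036569)   from Y*(Ω₁)=(0.479545, 0.286676), Y(Ω₂)=(0.100151, -0.136130)
  term(m=+0) = (-0.024574, 0.000000)   from Y*(Ω₁)=(0.063961, -0.000000), Y(Ω₂)=(-0.384196, 0.000000)
  term(m=+1) = (0.087052, 0.036569)   from Y*(Ω₁)=(-0.479545, 0.286676), Y(Ω₂)=(-0.100151, -0.136130)
  term(m=+2) = (0.094525, 0.096435)   from Y*(Ω₁)=(0.196987, -0.366500), Y(Ω₂)=(-0.096595, 0.309830)
  term(m=+3) = (-0.028253, -0.071212)   from Y*(Ω₁)=(0.007628, 0.167075), Y(Ω₂)=(-0.433048, 0.149332)
  term(m=+4) = (-0.000256, 0.012816)   from Y*(Ω₁)=(-0.024079, -0.036399), Y(Ω₂)=(-0.241677, -0.166919)
  term(m=+5) = (0.000350, -0.000788)   from Y*(Ω₁)=(0.006862, 0.003294), Y(Ω₂)=(-0.003380, -0.113194)
  term(m=+6) = (-0.000015, 0.000014)   from Y*(Ω₁)=(-0.000803, 0.000073), Y(Ω₂)=(0.019896, -0.015574)
Total Σ_m = (0.282231, -0.000000). Multiply by 0.966644: (0.272817, -0.000000). P_6(cos γ) = 0.272817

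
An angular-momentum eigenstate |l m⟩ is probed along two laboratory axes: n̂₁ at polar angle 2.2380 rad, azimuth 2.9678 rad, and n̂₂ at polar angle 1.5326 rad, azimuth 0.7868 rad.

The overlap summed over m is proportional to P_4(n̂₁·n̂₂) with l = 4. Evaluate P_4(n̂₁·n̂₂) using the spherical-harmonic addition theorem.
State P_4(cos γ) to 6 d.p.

-0.245760

Expand P_4 via completeness: Σ_{m} conj(Y_{4,m}) at Ω₁ times Y_{4,m} at Ω₂ —
  term(m=-4) = -0.056835+0.047947i   from Y*(Ω₁)=+0.129414-0.107940i, Y(Ω₂)=-0.441236+0.002474i
  term(m=-3) = -0.017306-0.004600i   from Y*(Ω₁)=+0.325575-0.187008i, Y(Ω₂)=-0.033866-0.033582i
  term(m=-2) = +0.039367+0.107717i   from Y*(Ω₁)=+0.326131-0.118155i, Y(Ω₂)=+0.000927+0.330624i
  term(m=-1) = +0.002274-0.003252i   from Y*(Ω₁)=-0.072407+0.012712i, Y(Ω₂)=-0.038112+0.038219i
  term(m=+0) = -0.111013-0.000000i   from Y*(Ω₁)=-0.354971-0.000000i, Y(Ω₂)=+0.312737+0.000000i
  term(m=+1) = +0.002274+0.003252i   from Y*(Ω₁)=+0.072407+0.012712i, Y(Ω₂)=+0.038112+0.038219i
  term(m=+2) = +0.039367-0.107717i   from Y*(Ω₁)=+0.326131+0.118155i, Y(Ω₂)=+0.000927-0.330624i
  term(m=+3) = -0.017306+0.004600i   from Y*(Ω₁)=-0.325575-0.187008i, Y(Ω₂)=+0.033866-0.033582i
  term(m=+4) = -0.056835-0.047947i   from Y*(Ω₁)=+0.129414+0.107940i, Y(Ω₂)=-0.441236-0.002474i
Σ over m = -0.176013+0.000000i; ×(4π/9) → -0.245760+0.000000i. Real part: -0.245760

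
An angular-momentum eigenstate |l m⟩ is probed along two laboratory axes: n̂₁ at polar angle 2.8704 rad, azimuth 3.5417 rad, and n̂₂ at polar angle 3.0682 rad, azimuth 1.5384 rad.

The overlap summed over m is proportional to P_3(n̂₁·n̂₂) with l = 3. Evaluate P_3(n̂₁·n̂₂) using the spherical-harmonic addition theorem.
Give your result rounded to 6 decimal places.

0.732318

Addition theorem: P_3(cos γ) = (4π/7) Σ_m Y*_{lm}(Ω₁) Y_{lm}(Ω₂), m = −3…3:
  term(m=-3) = (0.000001, -0.000000)   from Y*(Ω₁)=(-0.002904, -0.007476), Y(Ω₂)=(-0.000016, 0.000164)
  term(m=-2) = (-0.000251, -0.000295)   from Y*(Ω₁)=(-0.049217, -0.050697), Y(Ω₂)=(0.005469, 0.000355)
  term(m=-1) = (-0.012440, 0.026947)   from Y*(Ω₁)=(-0.290335, -0.122788), Y(Ω₂)=(0.003050, -0.094105)
  term(m=+0) = (0.433313, 0.000000)   from Y*(Ω₁)=(-0.590073, -0.000000), Y(Ω₂)=(-0.734338, 0.000000)
  term(m=+1) = (-0.012440, -0.026947)   from Y*(Ω₁)=(0.290335, -0.122788), Y(Ω₂)=(-0.003050, -0.094105)
  term(m=+2) = (-0.000251, 0.000295)   from Y*(Ω₁)=(-0.049217, 0.050697), Y(Ω₂)=(0.005469, -0.000355)
  term(m=+3) = (0.000001, 0.000000)   from Y*(Ω₁)=(0.002904, -0.007476), Y(Ω₂)=(0.000016, 0.000164)
Σ over m = (0.407932, -0.000000); ×(4π/7) → (0.732318, -0.000000). Real part: 0.732318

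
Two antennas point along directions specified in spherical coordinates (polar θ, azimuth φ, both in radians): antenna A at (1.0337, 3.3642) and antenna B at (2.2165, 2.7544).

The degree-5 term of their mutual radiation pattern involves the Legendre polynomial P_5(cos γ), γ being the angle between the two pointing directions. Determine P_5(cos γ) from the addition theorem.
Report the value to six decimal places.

0.341412

Expand P_5 via completeness: Σ_{m} conj(Y_{5,m}) at Ω₁ times Y_{5,m} at Ω₂ —
  m=-5: -0.096044-0.194949i × +0.053863-0.140888i = -0.032639+0.003031i  (running Σ = -0.032639+0.003031i)
  m=-4: +0.257446+0.318122i × -0.007915-0.359289i = +0.112260-0.095015i  (running Σ = +0.079621-0.091985i)
  m=-3: -0.233622-0.184261i × -0.158419-0.365272i = -0.030295+0.114526i  (running Σ = +0.049326+0.022541i)
  m=-2: -0.124016-0.059176i × -0.040155-0.039280i = +0.002655+0.007248i  (running Σ = +0.051981+0.029789i)
  m=-1: +0.329002+0.074473i × +0.311699+0.127104i = +0.093084+0.065030i  (running Σ = +0.145065+0.094819i)
  m=0: +0.059403-0.000000i × +0.146879+0.000000i = +0.008725+0.000000i  (running Σ = +0.153790+0.094819i)
  m=1: -0.329002+0.074473i × -0.311699+0.127104i = +0.093084-0.065030i  (running Σ = +0.246874+0.029789i)
  m=2: -0.124016+0.059176i × -0.040155+0.039280i = +0.002655-0.007248i  (running Σ = +0.249530+0.022541i)
  m=3: +0.233622-0.184261i × +0.158419-0.365272i = -0.030295-0.114526i  (running Σ = +0.219235-0.091985i)
  m=4: +0.257446-0.318122i × -0.007915+0.359289i = +0.112260+0.095015i  (running Σ = +0.331495+0.003031i)
  m=5: +0.096044-0.194949i × -0.053863-0.140888i = -0.032639-0.003031i  (running Σ = +0.298855+0.000000i)
Total Σ_m = +0.298855+0.000000i. Multiply by 1.142397: +0.341412+0.000000i. P_5(cos γ) = 0.341412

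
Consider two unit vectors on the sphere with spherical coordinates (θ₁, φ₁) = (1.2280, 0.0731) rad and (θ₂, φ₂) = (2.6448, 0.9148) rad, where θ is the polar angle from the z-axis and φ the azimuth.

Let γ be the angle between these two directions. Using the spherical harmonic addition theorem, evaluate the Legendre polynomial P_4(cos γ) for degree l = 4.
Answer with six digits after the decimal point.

Addition theorem: P_4(cos γ) = (4π/9) Σ_m Y*_{lm}(Ω₁) Y_{lm}(Ω₂), m = −4…4:
  [-4]  conj(Y_{4,-4})(Ω₁) = +0.333409+0.100366i ; Y_{4,-4}(Ω₂) = -0.019843+0.011299i ; Δ = -0.007750+0.001775i
  [-3]  conj(Y_{4,-3})(Ω₁) = +0.343053+0.076461i ; Y_{4,-3}(Ω₂) = +0.109856+0.046083i ; Δ = +0.034163+0.024209i
  [-2]  conj(Y_{4,-2})(Ω₁) = -0.061400-0.009041i ; Y_{4,-2}(Ω₂) = -0.085761-0.323944i ; Δ = +0.002337+0.020666i
  [-1]  conj(Y_{4,-1})(Ω₁) = -0.329967-0.024164i ; Y_{4,-1}(Ω₂) = -0.291369+0.378544i ; Δ = +0.105289-0.117867i
  [+0]  conj(Y_{4,0})(Ω₁) = +0.006072-0.000000i ; Y_{4,0}(Ω₂) = +0.076141+0.000000i ; Δ = +0.000462+0.000000i
  [+1]  conj(Y_{4,1})(Ω₁) = +0.329967-0.024164i ; Y_{4,1}(Ω₂) = +0.291369+0.378544i ; Δ = +0.105289+0.117867i
  [+2]  conj(Y_{4,2})(Ω₁) = -0.061400+0.009041i ; Y_{4,2}(Ω₂) = -0.085761+0.323944i ; Δ = +0.002337-0.020666i
  [+3]  conj(Y_{4,3})(Ω₁) = -0.343053+0.076461i ; Y_{4,3}(Ω₂) = -0.109856+0.046083i ; Δ = +0.034163-0.024209i
  [+4]  conj(Y_{4,4})(Ω₁) = +0.333409-0.100366i ; Y_{4,4}(Ω₂) = -0.019843-0.011299i ; Δ = -0.007750-0.001775i
Accumulated sum +0.268540-0.000000i; after 4π/(2l+1) scaling, +0.374953-0.000000i ⇒ P_4 = 0.374953

0.374953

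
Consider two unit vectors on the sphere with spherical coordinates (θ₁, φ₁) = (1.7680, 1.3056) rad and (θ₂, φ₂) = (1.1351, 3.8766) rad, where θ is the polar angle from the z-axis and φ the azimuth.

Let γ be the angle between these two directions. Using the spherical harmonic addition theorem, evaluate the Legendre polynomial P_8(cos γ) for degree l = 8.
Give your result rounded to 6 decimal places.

Expand P_8 via completeness: Σ_{m} conj(Y_{8,m}) at Ω₁ times Y_{8,m} at Ω₂ —
  term(m=-8) = (-0.015248, -0.102523)   from Y*(Ω₁)=(-0.230653, -0.375551), Y(Ω₂)=(0.216330, 0.092261)
  term(m=-7) = (-0.101509, -0.116149)   from Y*(Ω₁)=(0.337963, -0.099227), Y(Ω₂)=(-0.183624, -0.397585)
  term(m=-6) = (0.047643, 0.013801)   from Y*(Ω₁)=(-0.002894, -0.141949), Y(Ω₂)=(-0.104026, 0.333516)
  term(m=-5) = (-0.023157, 0.006876)   from Y*(Ω₁)=(0.339771, 0.084884), Y(Ω₂)=(-0.059393, 0.035075)
  term(m=-4) = (0.007155, -0.008298)   from Y*(Ω₁)=(0.014921, -0.026674), Y(Ω₂)=(0.351250, 0.071774)
  term(m=-3) = (0.005051, -0.035588)   from Y*(Ω₁)=(0.237381, 0.232592), Y(Ω₂)=(-0.064089, -0.087124)
  term(m=-2) = (0.002525, 0.005511)   from Y*(Ω₁)=(-0.017166, 0.010067), Y(Ω₂)=(0.030650, -0.303091)
  term(m=-1) = (-0.046659, -0.029946)   from Y*(Ω₁)=(0.084082, 0.309587), Y(Ω₂)=(-0.128205, 0.115894)
  term(m=+0) = (0.009773, 0.000000)   from Y*(Ω₁)=(-0.034729, -0.000000), Y(Ω₂)=(-0.281413, 0.000000)
  term(m=+1) = (-0.046659, 0.029946)   from Y*(Ω₁)=(-0.084082, 0.309587), Y(Ω₂)=(0.128205, 0.115894)
  term(m=+2) = (0.002525, -0.005511)   from Y*(Ω₁)=(-0.017166, -0.010067), Y(Ω₂)=(0.030650, 0.303091)
  term(m=+3) = (0.005051, 0.035588)   from Y*(Ω₁)=(-0.237381, 0.232592), Y(Ω₂)=(0.064089, -0.087124)
  term(m=+4) = (0.007155, 0.008298)   from Y*(Ω₁)=(0.014921, 0.026674), Y(Ω₂)=(0.351250, -0.071774)
  term(m=+5) = (-0.023157, -0.006876)   from Y*(Ω₁)=(-0.339771, 0.084884), Y(Ω₂)=(0.059393, 0.035075)
  term(m=+6) = (0.047643, -0.013801)   from Y*(Ω₁)=(-0.002894, 0.141949), Y(Ω₂)=(-0.104026, -0.333516)
  term(m=+7) = (-0.101509, 0.116149)   from Y*(Ω₁)=(-0.337963, -0.099227), Y(Ω₂)=(0.183624, -0.397585)
  term(m=+8) = (-0.015248, 0.102523)   from Y*(Ω₁)=(-0.230653, 0.375551), Y(Ω₂)=(0.216330, -0.092261)
Total Σ_m = (-0.238627, 0.000000). Multiply by 0.739198: (-0.176392, 0.000000). P_8(cos γ) = -0.176392

-0.176392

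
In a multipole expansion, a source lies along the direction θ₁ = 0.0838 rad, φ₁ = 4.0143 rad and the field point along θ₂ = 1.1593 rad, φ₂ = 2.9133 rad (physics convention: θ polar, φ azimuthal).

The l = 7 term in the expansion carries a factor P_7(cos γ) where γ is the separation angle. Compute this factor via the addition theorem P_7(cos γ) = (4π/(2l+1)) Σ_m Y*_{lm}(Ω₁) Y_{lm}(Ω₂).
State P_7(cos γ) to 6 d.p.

0.069130

Summing Y*_{l m}(θ₁,φ₁)·Y_{l m}(θ₂,φ₂) over m ∈ [−7, 7]; prefactor 4π/(2·7+1) = 0.837758:
  [-7]  conj(Y_{7,-7})(Ω₁) = (-0.000000, 0.000000) ; Y_{7,-7}(Ω₂) = (0.007402, -0.271549) ; Δ = (0.000000, 0.000000)
  [-6]  conj(Y_{7,-6})(Ω₁) = (0.000000, -0.000001) ; Y_{7,-6}(Ω₂) = (0.088577, 0.434643) ; Δ = (0.000000, 0.000000)
  [-5]  conj(Y_{7,-5})(Ω₁) = (0.000006, 0.000017) ; Y_{7,-5}(Ω₂) = (-0.106663, -0.232983) ; Δ = (0.000003, -0.000003)
  [-4]  conj(Y_{7,-4})(Ω₁) = (-0.000334, -0.000122) ; Y_{7,-4}(Ω₂) = (-0.116498, -0.150844) ; Δ = (0.000021, 0.000065)
  [-3]  conj(Y_{7,-3})(Ω₁) = (0.004409, -0.002545) ; Y_{7,-3}(Ω₂) = (0.257204, 0.210074) ; Δ = (0.001669, 0.000272)
  [-2]  conj(Y_{7,-2})(Ω₁) = (-0.008876, 0.050315) ; Y_{7,-2}(Ω₂) = (0.050098, 0.024608) ; Δ = (-0.001683, 0.002302)
  [-1]  conj(Y_{7,-1})(Ω₁) = (-0.209663, -0.249888) ; Y_{7,-1}(Ω₂) = (-0.324179, -0.075321) ; Δ = (0.049147, 0.096801)
  [+0]  conj(Y_{7,0})(Ω₁) = (0.987716, -0.000000) ; Y_{7,0}(Ω₂) = (-0.015992, 0.000000) ; Δ = (-0.015795, 0.000000)
  [+1]  conj(Y_{7,1})(Ω₁) = (0.209663, -0.249888) ; Y_{7,1}(Ω₂) = (0.324179, -0.075321) ; Δ = (0.049147, -0.096801)
  [+2]  conj(Y_{7,2})(Ω₁) = (-0.008876, -0.050315) ; Y_{7,2}(Ω₂) = (0.050098, -0.024608) ; Δ = (-0.001683, -0.002302)
  [+3]  conj(Y_{7,3})(Ω₁) = (-0.004409, -0.002545) ; Y_{7,3}(Ω₂) = (-0.257204, 0.210074) ; Δ = (0.001669, -0.000272)
  [+4]  conj(Y_{7,4})(Ω₁) = (-0.000334, 0.000122) ; Y_{7,4}(Ω₂) = (-0.116498, 0.150844) ; Δ = (0.000021, -0.000065)
  [+5]  conj(Y_{7,5})(Ω₁) = (-0.000006, 0.000017) ; Y_{7,5}(Ω₂) = (0.106663, -0.232983) ; Δ = (0.000003, 0.000003)
  [+6]  conj(Y_{7,6})(Ω₁) = (0.000000, 0.000001) ; Y_{7,6}(Ω₂) = (0.088577, -0.434643) ; Δ = (0.000000, -0.000000)
  [+7]  conj(Y_{7,7})(Ω₁) = (0.000000, 0.000000) ; Y_{7,7}(Ω₂) = (-0.007402, -0.271549) ; Δ = (0.000000, -0.000000)
Σ over m = (0.082518, -0.000000); ×(4π/15) → (0.069130, -0.000000). Real part: 0.069130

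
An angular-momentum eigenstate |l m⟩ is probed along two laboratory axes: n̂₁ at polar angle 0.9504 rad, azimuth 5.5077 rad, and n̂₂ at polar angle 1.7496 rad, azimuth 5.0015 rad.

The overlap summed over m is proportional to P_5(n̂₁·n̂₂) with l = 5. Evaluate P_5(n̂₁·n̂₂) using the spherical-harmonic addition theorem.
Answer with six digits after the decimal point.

-0.144891

Term-by-term m-sum for l=5 (normalisation 4π/11 = 1.142397):
  m=-5: (-0.122688, 0.111091) × (0.424941, 0.053500) = (-0.058079, 0.040643)  (running Σ = (-0.058079, 0.040643))
  m=-4: (-0.373672, -0.014824) × (-0.098549, 0.224070) = (0.040147, -0.082268)  (running Σ = (-0.017932, -0.041624))
  m=-3: (-0.260918, -0.276917) × (0.179831, 0.152538) = (-0.004681, -0.089598)  (running Σ = (-0.022613, -0.131222))
  m=-2: (0.000180, -0.009085) × (-0.221239, 0.144387) = (0.001272, 0.002036)  (running Σ = (-0.021341, -0.129186))
  m=-1: (-0.248032, 0.243163) × (0.051952, 0.174662) = (-0.055357, -0.030689)  (running Σ = (-0.076698, -0.159875))
  m=0: (-0.099401, -0.000000) × (-0.267254, 0.000000) = (0.026565, 0.000000)  (running Σ = (-0.050133, -0.159875))
  m=1: (0.248032, 0.243163) × (-0.051952, 0.174662) = (-0.055357, 0.030689)  (running Σ = (-0.105490, -0.129186))
  m=2: (0.000180, 0.009085) × (-0.221239, -0.144387) = (0.001272, -0.002036)  (running Σ = (-0.104218, -0.131222))
  m=3: (0.260918, -0.276917) × (-0.179831, 0.152538) = (-0.004681, 0.089598)  (running Σ = (-0.108899, -0.041624))
  m=4: (-0.373672, 0.014824) × (-0.098549, -0.224070) = (0.040147, 0.082268)  (running Σ = (-0.068752, 0.040643))
  m=5: (0.122688, 0.111091) × (-0.424941, 0.053500) = (-0.058079, -0.040643)  (running Σ = (-0.126831, 0.000000))
Σ over m = (-0.126831, 0.000000); ×(4π/11) → (-0.144891, 0.000000). Real part: -0.144891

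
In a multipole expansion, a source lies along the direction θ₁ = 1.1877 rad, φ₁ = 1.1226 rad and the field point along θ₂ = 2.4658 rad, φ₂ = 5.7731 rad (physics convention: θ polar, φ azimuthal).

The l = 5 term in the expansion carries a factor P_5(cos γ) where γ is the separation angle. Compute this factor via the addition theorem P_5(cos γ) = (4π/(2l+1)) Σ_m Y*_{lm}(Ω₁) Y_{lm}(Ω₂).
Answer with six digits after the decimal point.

-0.336365

Summing Y*_{l m}(θ₁,φ₁)·Y_{l m}(θ₂,φ₂) over m ∈ [−5, 5]; prefactor 4π/(2·5+1) = 1.142397:
  m=-5: Y*=0.24968 - 0.19789j  Y=-0.03690 + 0.02477j  product -0.00431 + 0.01349j
  m=-4: Y*=-0.08939 - 0.39606j  Y=0.07932 - 0.15634j  product -0.06901 - 0.01744j
  m=-3: Y*=-0.06927 - 0.01594j  Y=0.01537 + 0.37888j  product 0.00498 - 0.02649j
  m=-2: Y*=0.19766 - 0.24725j  Y=-0.22365 - 0.36427j  product -0.13427 - 0.01671j
  m=-1: Y*=-0.07030 - 0.14622j  Y=0.04535 + 0.02537j  product 0.00052 - 0.00841j
  m=+0: Y*=0.28194 + 0.00000j  Y=0.38928 + 0.00000j  product 0.10975 + 0.00000j
  m=+1: Y*=0.07030 - 0.14622j  Y=-0.04535 + 0.02537j  product 0.00052 + 0.00841j
  m=+2: Y*=0.19766 + 0.24725j  Y=-0.22365 + 0.36427j  product -0.13427 + 0.01671j
  m=+3: Y*=0.06927 - 0.01594j  Y=-0.01537 + 0.37888j  product 0.00498 + 0.02649j
  m=+4: Y*=-0.08939 + 0.39606j  Y=0.07932 + 0.15634j  product -0.06901 + 0.01744j
  m=+5: Y*=-0.24968 - 0.19789j  Y=0.03690 + 0.02477j  product -0.00431 - 0.01349j
Σ over m = -0.29444 + 0.00000j; ×(4π/11) → -0.33636 + 0.00000j. Real part: -0.336365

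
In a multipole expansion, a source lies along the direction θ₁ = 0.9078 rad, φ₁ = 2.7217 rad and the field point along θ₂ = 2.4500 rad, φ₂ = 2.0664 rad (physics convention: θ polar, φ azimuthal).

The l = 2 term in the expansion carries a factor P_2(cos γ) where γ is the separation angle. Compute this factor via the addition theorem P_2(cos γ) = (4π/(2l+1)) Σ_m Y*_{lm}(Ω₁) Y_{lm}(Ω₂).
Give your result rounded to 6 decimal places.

-0.491444

Expand P_2 via completeness: Σ_{m} conj(Y_{2,m}) at Ω₁ times Y_{2,m} at Ω₂ —
  m=-2: Y*=(0.160194, -0.178640)  Y=(-0.086049, 0.131456)  product (0.009699, 0.036430)
  m=-1: Y*=(-0.342203, 0.152775)  Y=(0.180474, 0.333836)  product (-0.112760, -0.086668)
  m=+0: Y*=(0.043036, -0.000000)  Y=(0.245932, 0.000000)  product (0.010584, 0.000000)
  m=+1: Y*=(0.342203, 0.152775)  Y=(-0.180474, 0.333836)  product (-0.112760, 0.086668)
  m=+2: Y*=(0.160194, 0.178640)  Y=(-0.086049, -0.131456)  product (0.009699, -0.036430)
Accumulated sum (-0.195539, 0.000000); after 4π/(2l+1) scaling, (-0.491444, 0.000000) ⇒ P_2 = -0.491444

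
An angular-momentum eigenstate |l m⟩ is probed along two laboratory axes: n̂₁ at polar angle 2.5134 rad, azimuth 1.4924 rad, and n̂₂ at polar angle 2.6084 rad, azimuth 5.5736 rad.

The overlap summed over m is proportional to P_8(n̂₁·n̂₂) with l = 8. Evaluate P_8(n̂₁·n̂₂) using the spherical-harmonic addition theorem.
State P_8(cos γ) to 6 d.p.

Summing Y*_{l m}(θ₁,φ₁)·Y_{l m}(θ₂,φ₂) over m ∈ [−8, 8]; prefactor 4π/(2·8+1) = 0.739198:
  [-8]  conj(Y_{8,-8})(Ω₁) = +0.005938-0.004304i ; Y_{8,-8}(Ω₂) = +0.001887-0.001309i ; Δ = +0.000006-0.000016i
  [-7]  conj(Y_{8,-7})(Ω₁) = +0.021067+0.034456i ; Y_{8,-7}(Ω₂) = -0.003921+0.015060i ; Δ = -0.000602+0.000182i
  [-6]  conj(Y_{8,-6})(Ω₁) = -0.121910+0.061984i ; Y_{8,-6}(Ω₂) = -0.028874-0.059037i ; Δ = +0.007179+0.005407i
  [-5]  conj(Y_{8,-5})(Ω₁) = -0.120149-0.290655i ; Y_{8,-5}(Ω₂) = +0.177309+0.076292i ; Δ = +0.000871-0.060702i
  [-4]  conj(Y_{8,-4})(Ω₁) = +0.454263-0.147311i ; Y_{8,-4}(Ω₂) = -0.376465+0.117797i ; Δ = -0.153661+0.108968i
  [-3]  conj(Y_{8,-3})(Ω₁) = +0.090003+0.375604i ; Y_{8,-3}(Ω₂) = +0.270321-0.433130i ; Δ = +0.187015+0.062550i
  [-2]  conj(Y_{8,-2})(Ω₁) = +0.061836-0.009776i ; Y_{8,-2}(Ω₂) = +0.039691+0.259758i ; Δ = +0.004994+0.015674i
  [-1]  conj(Y_{8,-1})(Ω₁) = +0.032599+0.414967i ; Y_{8,-1}(Ω₂) = +0.214622+0.184319i ; Δ = -0.069490+0.095070i
  [+0]  conj(Y_{8,0})(Ω₁) = -0.073344-0.000000i ; Y_{8,0}(Ω₂) = -0.372077+0.000000i ; Δ = +0.027290+0.000000i
  [+1]  conj(Y_{8,1})(Ω₁) = -0.032599+0.414967i ; Y_{8,1}(Ω₂) = -0.214622+0.184319i ; Δ = -0.069490-0.095070i
  [+2]  conj(Y_{8,2})(Ω₁) = +0.061836+0.009776i ; Y_{8,2}(Ω₂) = +0.039691-0.259758i ; Δ = +0.004994-0.015674i
  [+3]  conj(Y_{8,3})(Ω₁) = -0.090003+0.375604i ; Y_{8,3}(Ω₂) = -0.270321-0.433130i ; Δ = +0.187015-0.062550i
  [+4]  conj(Y_{8,4})(Ω₁) = +0.454263+0.147311i ; Y_{8,4}(Ω₂) = -0.376465-0.117797i ; Δ = -0.153661-0.108968i
  [+5]  conj(Y_{8,5})(Ω₁) = +0.120149-0.290655i ; Y_{8,5}(Ω₂) = -0.177309+0.076292i ; Δ = +0.000871+0.060702i
  [+6]  conj(Y_{8,6})(Ω₁) = -0.121910-0.061984i ; Y_{8,6}(Ω₂) = -0.028874+0.059037i ; Δ = +0.007179-0.005407i
  [+7]  conj(Y_{8,7})(Ω₁) = -0.021067+0.034456i ; Y_{8,7}(Ω₂) = +0.003921+0.015060i ; Δ = -0.000602-0.000182i
  [+8]  conj(Y_{8,8})(Ω₁) = +0.005938+0.004304i ; Y_{8,8}(Ω₂) = +0.001887+0.001309i ; Δ = +0.000006+0.000016i
Σ over m = -0.020087-0.000000i; ×(4π/17) → -0.014848-0.000000i. Real part: -0.014848

-0.014848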